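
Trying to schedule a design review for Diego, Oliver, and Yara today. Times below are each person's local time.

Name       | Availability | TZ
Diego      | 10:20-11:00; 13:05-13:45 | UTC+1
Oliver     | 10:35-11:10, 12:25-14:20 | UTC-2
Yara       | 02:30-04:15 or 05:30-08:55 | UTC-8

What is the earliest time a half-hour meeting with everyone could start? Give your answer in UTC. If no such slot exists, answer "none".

Diego in UTC: 09:20-10:00, 12:05-12:45 (subtract 1h to convert from UTC+1).
Oliver in UTC: 12:35-13:10, 14:25-16:20 (add 2h to convert from UTC-2).
Yara in UTC: 10:30-12:15, 13:30-16:55 (add 8h to convert from UTC-8).
Diego ∩ Oliver: 12:35-12:45.
Diego ∩ Oliver ∩ Yara: ∅.
There is no time when everyone is free.
No common window is at least 30 minutes long.

none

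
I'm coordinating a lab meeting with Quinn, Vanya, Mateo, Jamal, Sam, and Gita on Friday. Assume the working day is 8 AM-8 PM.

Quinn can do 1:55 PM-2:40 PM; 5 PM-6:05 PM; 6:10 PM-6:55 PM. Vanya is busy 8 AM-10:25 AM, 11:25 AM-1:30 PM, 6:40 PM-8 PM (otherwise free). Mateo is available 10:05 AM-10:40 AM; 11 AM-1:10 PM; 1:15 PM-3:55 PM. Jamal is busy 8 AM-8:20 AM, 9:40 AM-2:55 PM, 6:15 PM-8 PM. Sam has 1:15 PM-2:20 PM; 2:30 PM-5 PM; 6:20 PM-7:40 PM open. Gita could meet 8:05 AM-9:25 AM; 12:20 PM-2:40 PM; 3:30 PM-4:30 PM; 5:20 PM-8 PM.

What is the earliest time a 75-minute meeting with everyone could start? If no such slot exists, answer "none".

Quinn free: 13:55-14:40, 17:00-18:05, 18:10-18:55.
Vanya free: 10:25-11:25, 13:30-18:40 (invert busy blocks within the working day).
Mateo free: 10:05-10:40, 11:00-13:10, 13:15-15:55.
Jamal free: 08:20-09:40, 14:55-18:15 (invert busy blocks within the working day).
Sam free: 13:15-14:20, 14:30-17:00, 18:20-19:40.
Gita free: 08:05-09:25, 12:20-14:40, 15:30-16:30, 17:20-20:00.
Quinn ∩ Vanya: 13:55-14:40, 17:00-18:05, 18:10-18:40.
Quinn ∩ Vanya ∩ Mateo: 13:55-14:40.
Quinn ∩ Vanya ∩ Mateo ∩ Jamal: ∅.
Quinn ∩ Vanya ∩ Mateo ∩ Jamal ∩ Sam: ∅.
Quinn ∩ Vanya ∩ Mateo ∩ Jamal ∩ Sam ∩ Gita: ∅.
There is no time when everyone is free.
No common window is at least 75 minutes long.

none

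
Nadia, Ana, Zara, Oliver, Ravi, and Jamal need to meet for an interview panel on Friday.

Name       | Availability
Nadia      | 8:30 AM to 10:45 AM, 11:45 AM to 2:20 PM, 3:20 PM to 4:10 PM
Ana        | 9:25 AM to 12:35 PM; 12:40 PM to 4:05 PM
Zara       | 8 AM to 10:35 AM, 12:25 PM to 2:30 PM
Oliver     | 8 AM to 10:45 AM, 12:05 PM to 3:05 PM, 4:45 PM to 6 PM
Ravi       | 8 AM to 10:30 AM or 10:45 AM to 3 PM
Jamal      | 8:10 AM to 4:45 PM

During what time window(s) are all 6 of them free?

09:25-10:30, 12:25-12:35, 12:40-14:20

Nadia ∩ Ana: 09:25-10:45, 11:45-12:35, 12:40-14:20, 15:20-16:05.
Nadia ∩ Ana ∩ Zara: 09:25-10:35, 12:25-12:35, 12:40-14:20.
Nadia ∩ Ana ∩ Zara ∩ Oliver: 09:25-10:35, 12:25-12:35, 12:40-14:20.
Nadia ∩ Ana ∩ Zara ∩ Oliver ∩ Ravi: 09:25-10:30, 12:25-12:35, 12:40-14:20.
Nadia ∩ Ana ∩ Zara ∩ Oliver ∩ Ravi ∩ Jamal: 09:25-10:30, 12:25-12:35, 12:40-14:20.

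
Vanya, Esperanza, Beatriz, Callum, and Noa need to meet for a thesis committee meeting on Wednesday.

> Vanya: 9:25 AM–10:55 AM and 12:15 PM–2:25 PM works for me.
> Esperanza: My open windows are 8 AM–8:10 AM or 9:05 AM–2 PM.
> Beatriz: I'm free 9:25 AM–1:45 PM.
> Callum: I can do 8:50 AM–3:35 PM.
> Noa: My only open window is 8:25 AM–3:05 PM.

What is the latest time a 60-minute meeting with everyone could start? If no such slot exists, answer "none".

Vanya ∩ Esperanza: 09:25-10:55, 12:15-14:00.
Vanya ∩ Esperanza ∩ Beatriz: 09:25-10:55, 12:15-13:45.
Vanya ∩ Esperanza ∩ Beatriz ∩ Callum: 09:25-10:55, 12:15-13:45.
Vanya ∩ Esperanza ∩ Beatriz ∩ Callum ∩ Noa: 09:25-10:55, 12:15-13:45.
Those are the intersection windows.
The last common window of at least 60 minutes is 12:15-13:45; a 60-minute meeting can start as late as 12:45 and still end by 13:45.

12:45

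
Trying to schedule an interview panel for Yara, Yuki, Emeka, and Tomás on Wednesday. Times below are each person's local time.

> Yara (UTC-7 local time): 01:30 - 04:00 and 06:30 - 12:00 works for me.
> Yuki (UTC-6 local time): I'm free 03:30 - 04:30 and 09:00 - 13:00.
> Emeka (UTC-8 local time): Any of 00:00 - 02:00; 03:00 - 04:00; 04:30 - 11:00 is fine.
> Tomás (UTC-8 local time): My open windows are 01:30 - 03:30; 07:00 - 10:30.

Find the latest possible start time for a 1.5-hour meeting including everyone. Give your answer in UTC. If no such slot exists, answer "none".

17:00

Yara in UTC: 08:30-11:00, 13:30-19:00 (add 7h to convert from UTC-7).
Yuki in UTC: 09:30-10:30, 15:00-19:00 (add 6h to convert from UTC-6).
Emeka in UTC: 08:00-10:00, 11:00-12:00, 12:30-19:00 (add 8h to convert from UTC-8).
Tomás in UTC: 09:30-11:30, 15:00-18:30 (add 8h to convert from UTC-8).
Yara ∩ Yuki: 09:30-10:30, 15:00-19:00.
Yara ∩ Yuki ∩ Emeka: 09:30-10:00, 15:00-19:00.
Yara ∩ Yuki ∩ Emeka ∩ Tomás: 09:30-10:00, 15:00-18:30.
So the common availability across everyone is 09:30-10:00, 15:00-18:30.
The last common window of at least 90 minutes is 15:00-18:30; a 90-minute meeting can start as late as 17:00 and still end by 18:30.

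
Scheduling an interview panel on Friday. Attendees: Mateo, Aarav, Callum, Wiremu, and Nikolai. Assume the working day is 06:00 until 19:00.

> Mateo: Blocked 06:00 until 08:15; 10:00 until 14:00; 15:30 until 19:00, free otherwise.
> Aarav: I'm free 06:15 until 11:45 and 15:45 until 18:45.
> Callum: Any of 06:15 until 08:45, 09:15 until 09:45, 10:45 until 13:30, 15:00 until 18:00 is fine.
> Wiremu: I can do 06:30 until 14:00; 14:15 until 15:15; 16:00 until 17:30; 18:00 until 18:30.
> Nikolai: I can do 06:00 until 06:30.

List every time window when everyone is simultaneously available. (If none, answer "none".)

none

Mateo free: 08:15-10:00, 14:00-15:30 (invert busy blocks within the working day).
Aarav free: 06:15-11:45, 15:45-18:45.
Callum free: 06:15-08:45, 09:15-09:45, 10:45-13:30, 15:00-18:00.
Wiremu free: 06:30-14:00, 14:15-15:15, 16:00-17:30, 18:00-18:30.
Nikolai free: 06:00-06:30.
Mateo ∩ Aarav: 08:15-10:00.
Mateo ∩ Aarav ∩ Callum: 08:15-08:45, 09:15-09:45.
Mateo ∩ Aarav ∩ Callum ∩ Wiremu: 08:15-08:45, 09:15-09:45.
Mateo ∩ Aarav ∩ Callum ∩ Wiremu ∩ Nikolai: ∅.
There is no time when everyone is free.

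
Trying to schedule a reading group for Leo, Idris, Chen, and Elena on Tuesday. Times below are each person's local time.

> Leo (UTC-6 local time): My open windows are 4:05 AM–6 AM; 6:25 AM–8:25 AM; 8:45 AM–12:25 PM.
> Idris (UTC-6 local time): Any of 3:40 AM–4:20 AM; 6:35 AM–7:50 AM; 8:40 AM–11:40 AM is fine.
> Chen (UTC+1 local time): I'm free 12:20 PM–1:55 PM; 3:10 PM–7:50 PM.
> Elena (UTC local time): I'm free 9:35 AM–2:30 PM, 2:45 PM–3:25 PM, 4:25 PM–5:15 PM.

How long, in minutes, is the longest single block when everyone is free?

Leo in UTC: 10:05-12:00, 12:25-14:25, 14:45-18:25 (add 6h to convert from UTC-6).
Idris in UTC: 09:40-10:20, 12:35-13:50, 14:40-17:40 (add 6h to convert from UTC-6).
Chen in UTC: 11:20-12:55, 14:10-18:50 (subtract 1h to convert from UTC+1).
Elena in UTC: 09:35-14:30, 14:45-15:25, 16:25-17:15.
Leo ∩ Idris: 10:05-10:20, 12:35-13:50, 14:45-17:40.
Leo ∩ Idris ∩ Chen: 12:35-12:55, 14:45-17:40.
Leo ∩ Idris ∩ Chen ∩ Elena: 12:35-12:55, 14:45-15:25, 16:25-17:15.
The longest is 16:25-17:15 at 50 minutes.

50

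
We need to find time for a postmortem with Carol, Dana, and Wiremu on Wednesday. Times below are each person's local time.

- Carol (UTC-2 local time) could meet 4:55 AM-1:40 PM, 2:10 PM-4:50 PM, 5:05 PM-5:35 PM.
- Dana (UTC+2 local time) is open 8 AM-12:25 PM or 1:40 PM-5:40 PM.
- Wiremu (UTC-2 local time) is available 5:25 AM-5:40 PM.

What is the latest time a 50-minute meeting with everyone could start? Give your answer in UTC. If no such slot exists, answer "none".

Carol in UTC: 06:55-15:40, 16:10-18:50, 19:05-19:35 (add 2h to convert from UTC-2).
Dana in UTC: 06:00-10:25, 11:40-15:40 (subtract 2h to convert from UTC+2).
Wiremu in UTC: 07:25-19:40 (add 2h to convert from UTC-2).
Carol ∩ Dana: 06:55-10:25, 11:40-15:40.
Carol ∩ Dana ∩ Wiremu: 07:25-10:25, 11:40-15:40.
Those are the intersection windows.
The last common window of at least 50 minutes is 11:40-15:40; a 50-minute meeting can start as late as 14:50 and still end by 15:40.

14:50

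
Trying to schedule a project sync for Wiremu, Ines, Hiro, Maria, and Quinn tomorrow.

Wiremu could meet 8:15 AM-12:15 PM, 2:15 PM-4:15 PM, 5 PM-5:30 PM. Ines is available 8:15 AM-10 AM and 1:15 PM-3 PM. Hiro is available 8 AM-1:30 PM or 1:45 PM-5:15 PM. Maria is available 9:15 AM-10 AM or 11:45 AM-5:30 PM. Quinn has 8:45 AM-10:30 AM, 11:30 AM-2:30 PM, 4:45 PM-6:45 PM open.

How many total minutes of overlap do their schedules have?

Wiremu ∩ Ines: 08:15-10:00, 14:15-15:00.
Wiremu ∩ Ines ∩ Hiro: 08:15-10:00, 14:15-15:00.
Wiremu ∩ Ines ∩ Hiro ∩ Maria: 09:15-10:00, 14:15-15:00.
Wiremu ∩ Ines ∩ Hiro ∩ Maria ∩ Quinn: 09:15-10:00, 14:15-14:30.
Those are the intersection windows.
Summing the common windows: 45 + 15 = 60 minutes.

60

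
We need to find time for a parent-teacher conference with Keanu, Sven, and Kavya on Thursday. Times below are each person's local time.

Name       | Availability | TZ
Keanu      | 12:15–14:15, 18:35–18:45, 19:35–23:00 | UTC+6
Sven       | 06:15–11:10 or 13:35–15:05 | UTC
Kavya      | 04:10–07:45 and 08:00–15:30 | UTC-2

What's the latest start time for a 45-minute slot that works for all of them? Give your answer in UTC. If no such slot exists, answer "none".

14:20

Keanu in UTC: 06:15-08:15, 12:35-12:45, 13:35-17:00 (subtract 6h to convert from UTC+6).
Sven in UTC: 06:15-11:10, 13:35-15:05.
Kavya in UTC: 06:10-09:45, 10:00-17:30 (add 2h to convert from UTC-2).
Keanu ∩ Sven: 06:15-08:15, 13:35-15:05.
Keanu ∩ Sven ∩ Kavya: 06:15-08:15, 13:35-15:05.
The last common window of at least 45 minutes is 13:35-15:05; a 45-minute meeting can start as late as 14:20 and still end by 15:05.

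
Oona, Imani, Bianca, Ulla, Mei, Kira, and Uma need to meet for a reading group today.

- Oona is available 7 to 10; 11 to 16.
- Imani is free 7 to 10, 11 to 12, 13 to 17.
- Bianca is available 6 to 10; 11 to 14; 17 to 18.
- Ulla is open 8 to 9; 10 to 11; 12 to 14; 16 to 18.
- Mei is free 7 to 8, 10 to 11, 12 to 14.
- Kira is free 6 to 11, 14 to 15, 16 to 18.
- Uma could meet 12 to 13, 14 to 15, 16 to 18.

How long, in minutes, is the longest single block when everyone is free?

0

Oona ∩ Imani: 07:00-10:00, 11:00-12:00, 13:00-16:00.
Oona ∩ Imani ∩ Bianca: 07:00-10:00, 11:00-12:00, 13:00-14:00.
Oona ∩ Imani ∩ Bianca ∩ Ulla: 08:00-09:00, 13:00-14:00.
Oona ∩ Imani ∩ Bianca ∩ Ulla ∩ Mei: 13:00-14:00.
Oona ∩ Imani ∩ Bianca ∩ Ulla ∩ Mei ∩ Kira: ∅.
Oona ∩ Imani ∩ Bianca ∩ Ulla ∩ Mei ∩ Kira ∩ Uma: ∅.
There is no time when everyone is free.
No common window exists, so the longest block is 0 minutes.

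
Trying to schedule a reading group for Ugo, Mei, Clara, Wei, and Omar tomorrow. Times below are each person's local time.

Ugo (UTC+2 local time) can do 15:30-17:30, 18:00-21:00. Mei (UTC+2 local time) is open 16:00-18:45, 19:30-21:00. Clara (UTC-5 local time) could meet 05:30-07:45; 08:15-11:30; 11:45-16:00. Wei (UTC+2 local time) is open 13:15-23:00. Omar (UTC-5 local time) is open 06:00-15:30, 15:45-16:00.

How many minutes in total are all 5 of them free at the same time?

Ugo in UTC: 13:30-15:30, 16:00-19:00 (subtract 2h to convert from UTC+2).
Mei in UTC: 14:00-16:45, 17:30-19:00 (subtract 2h to convert from UTC+2).
Clara in UTC: 10:30-12:45, 13:15-16:30, 16:45-21:00 (add 5h to convert from UTC-5).
Wei in UTC: 11:15-21:00 (subtract 2h to convert from UTC+2).
Omar in UTC: 11:00-20:30, 20:45-21:00 (add 5h to convert from UTC-5).
Ugo ∩ Mei: 14:00-15:30, 16:00-16:45, 17:30-19:00.
Ugo ∩ Mei ∩ Clara: 14:00-15:30, 16:00-16:30, 17:30-19:00.
Ugo ∩ Mei ∩ Clara ∩ Wei: 14:00-15:30, 16:00-16:30, 17:30-19:00.
Ugo ∩ Mei ∩ Clara ∩ Wei ∩ Omar: 14:00-15:30, 16:00-16:30, 17:30-19:00.
Summing the common windows: 90 + 30 + 90 = 210 minutes.

210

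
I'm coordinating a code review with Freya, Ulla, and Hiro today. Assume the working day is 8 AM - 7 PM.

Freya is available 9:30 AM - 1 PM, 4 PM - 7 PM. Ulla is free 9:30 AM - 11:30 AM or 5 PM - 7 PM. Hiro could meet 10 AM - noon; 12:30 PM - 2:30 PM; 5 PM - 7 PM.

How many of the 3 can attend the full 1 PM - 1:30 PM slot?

Hiro can make the full 13:00-13:30 slot — that's 1.

1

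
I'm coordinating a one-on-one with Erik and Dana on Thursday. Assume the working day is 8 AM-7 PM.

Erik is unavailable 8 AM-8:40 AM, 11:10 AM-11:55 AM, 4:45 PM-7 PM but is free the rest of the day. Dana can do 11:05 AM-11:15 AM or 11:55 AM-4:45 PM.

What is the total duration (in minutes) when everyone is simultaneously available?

295

Erik free: 08:40-11:10, 11:55-16:45 (invert busy blocks within the working day).
Dana free: 11:05-11:15, 11:55-16:45.
Erik ∩ Dana: 11:05-11:10, 11:55-16:45.
Summing the common windows: 5 + 290 = 295 minutes.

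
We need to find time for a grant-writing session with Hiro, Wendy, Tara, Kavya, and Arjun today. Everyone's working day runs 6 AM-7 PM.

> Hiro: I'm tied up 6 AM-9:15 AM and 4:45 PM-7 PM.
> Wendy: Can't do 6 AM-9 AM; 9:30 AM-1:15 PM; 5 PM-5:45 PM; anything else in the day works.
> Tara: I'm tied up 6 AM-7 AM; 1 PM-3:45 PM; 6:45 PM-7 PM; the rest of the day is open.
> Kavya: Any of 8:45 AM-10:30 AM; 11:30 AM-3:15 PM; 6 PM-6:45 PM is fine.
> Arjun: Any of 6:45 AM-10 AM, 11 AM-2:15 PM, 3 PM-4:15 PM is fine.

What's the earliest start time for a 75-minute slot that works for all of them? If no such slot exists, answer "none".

Hiro free: 09:15-16:45 (invert busy blocks within the working day).
Wendy free: 09:00-09:30, 13:15-17:00, 17:45-19:00 (invert busy blocks within the working day).
Tara free: 07:00-13:00, 15:45-18:45 (invert busy blocks within the working day).
Kavya free: 08:45-10:30, 11:30-15:15, 18:00-18:45.
Arjun free: 06:45-10:00, 11:00-14:15, 15:00-16:15.
Hiro ∩ Wendy: 09:15-09:30, 13:15-16:45.
Hiro ∩ Wendy ∩ Tara: 09:15-09:30, 15:45-16:45.
Hiro ∩ Wendy ∩ Tara ∩ Kavya: 09:15-09:30.
Hiro ∩ Wendy ∩ Tara ∩ Kavya ∩ Arjun: 09:15-09:30.
No common window is at least 75 minutes long.

none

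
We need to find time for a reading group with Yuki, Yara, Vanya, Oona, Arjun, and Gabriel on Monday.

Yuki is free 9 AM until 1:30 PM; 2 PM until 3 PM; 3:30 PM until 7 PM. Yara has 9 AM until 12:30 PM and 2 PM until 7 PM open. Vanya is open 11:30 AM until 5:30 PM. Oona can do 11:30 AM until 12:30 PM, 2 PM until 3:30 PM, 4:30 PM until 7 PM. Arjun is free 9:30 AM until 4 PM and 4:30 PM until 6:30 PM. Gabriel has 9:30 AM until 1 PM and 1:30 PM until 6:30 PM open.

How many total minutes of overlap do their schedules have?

180

Yuki ∩ Yara: 09:00-12:30, 14:00-15:00, 15:30-19:00.
Yuki ∩ Yara ∩ Vanya: 11:30-12:30, 14:00-15:00, 15:30-17:30.
Yuki ∩ Yara ∩ Vanya ∩ Oona: 11:30-12:30, 14:00-15:00, 16:30-17:30.
Yuki ∩ Yara ∩ Vanya ∩ Oona ∩ Arjun: 11:30-12:30, 14:00-15:00, 16:30-17:30.
Yuki ∩ Yara ∩ Vanya ∩ Oona ∩ Arjun ∩ Gabriel: 11:30-12:30, 14:00-15:00, 16:30-17:30.
So the common availability across everyone is 11:30-12:30, 14:00-15:00, 16:30-17:30.
Summing the common windows: 60 + 60 + 60 = 180 minutes.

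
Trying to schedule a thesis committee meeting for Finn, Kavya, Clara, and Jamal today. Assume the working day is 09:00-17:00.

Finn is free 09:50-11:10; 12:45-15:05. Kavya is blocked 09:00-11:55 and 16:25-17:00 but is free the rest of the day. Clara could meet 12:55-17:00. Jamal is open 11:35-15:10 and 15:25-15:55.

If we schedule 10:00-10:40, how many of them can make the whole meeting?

1

Finn free: 09:50-11:10, 12:45-15:05.
Kavya free: 11:55-16:25 (invert busy blocks within the working day).
Clara free: 12:55-17:00.
Jamal free: 11:35-15:10, 15:25-15:55.
Finn can make the full 10:00-10:40 slot — that's 1.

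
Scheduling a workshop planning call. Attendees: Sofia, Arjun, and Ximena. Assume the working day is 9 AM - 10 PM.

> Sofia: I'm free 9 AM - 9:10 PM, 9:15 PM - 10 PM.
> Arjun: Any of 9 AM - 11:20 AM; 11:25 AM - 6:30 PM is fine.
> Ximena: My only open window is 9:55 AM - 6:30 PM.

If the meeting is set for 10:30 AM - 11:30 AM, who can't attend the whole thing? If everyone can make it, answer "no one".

Sofia: free for 10:30-11:30. Arjun: not fully free for 10:30-11:30. Ximena: free for 10:30-11:30.

Arjun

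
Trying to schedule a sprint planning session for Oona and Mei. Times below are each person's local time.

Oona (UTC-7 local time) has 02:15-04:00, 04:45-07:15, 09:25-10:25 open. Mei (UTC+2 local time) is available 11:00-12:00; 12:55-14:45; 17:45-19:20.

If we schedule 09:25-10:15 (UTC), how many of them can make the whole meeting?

Oona in UTC: 09:15-11:00, 11:45-14:15, 16:25-17:25 (add 7h to convert from UTC-7).
Mei in UTC: 09:00-10:00, 10:55-12:45, 15:45-17:20 (subtract 2h to convert from UTC+2).
Oona can make the full 09:25-10:15 slot — that's 1.

1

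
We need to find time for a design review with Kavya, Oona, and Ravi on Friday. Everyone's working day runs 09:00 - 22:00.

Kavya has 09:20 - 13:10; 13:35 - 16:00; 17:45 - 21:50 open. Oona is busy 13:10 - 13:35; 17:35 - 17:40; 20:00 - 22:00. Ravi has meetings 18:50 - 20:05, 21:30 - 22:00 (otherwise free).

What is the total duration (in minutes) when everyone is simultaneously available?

Kavya free: 09:20-13:10, 13:35-16:00, 17:45-21:50.
Oona free: 09:00-13:10, 13:35-17:35, 17:40-20:00 (invert busy blocks within the working day).
Ravi free: 09:00-18:50, 20:05-21:30 (invert busy blocks within the working day).
Kavya ∩ Oona: 09:20-13:10, 13:35-16:00, 17:45-20:00.
Kavya ∩ Oona ∩ Ravi: 09:20-13:10, 13:35-16:00, 17:45-18:50.
Those are the intersection windows.
Summing the common windows: 230 + 145 + 65 = 440 minutes.

440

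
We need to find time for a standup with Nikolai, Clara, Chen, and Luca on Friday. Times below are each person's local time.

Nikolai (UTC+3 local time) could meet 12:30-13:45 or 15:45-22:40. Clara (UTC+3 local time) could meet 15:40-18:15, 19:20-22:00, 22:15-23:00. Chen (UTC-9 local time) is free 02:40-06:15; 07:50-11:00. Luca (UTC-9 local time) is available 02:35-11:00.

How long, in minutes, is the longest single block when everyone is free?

Nikolai in UTC: 09:30-10:45, 12:45-19:40 (subtract 3h to convert from UTC+3).
Clara in UTC: 12:40-15:15, 16:20-19:00, 19:15-20:00 (subtract 3h to convert from UTC+3).
Chen in UTC: 11:40-15:15, 16:50-20:00 (add 9h to convert from UTC-9).
Luca in UTC: 11:35-20:00 (add 9h to convert from UTC-9).
Nikolai ∩ Clara: 12:45-15:15, 16:20-19:00, 19:15-19:40.
Nikolai ∩ Clara ∩ Chen: 12:45-15:15, 16:50-19:00, 19:15-19:40.
Nikolai ∩ Clara ∩ Chen ∩ Luca: 12:45-15:15, 16:50-19:00, 19:15-19:40.
Those are the intersection windows.
The longest is 12:45-15:15 at 150 minutes.

150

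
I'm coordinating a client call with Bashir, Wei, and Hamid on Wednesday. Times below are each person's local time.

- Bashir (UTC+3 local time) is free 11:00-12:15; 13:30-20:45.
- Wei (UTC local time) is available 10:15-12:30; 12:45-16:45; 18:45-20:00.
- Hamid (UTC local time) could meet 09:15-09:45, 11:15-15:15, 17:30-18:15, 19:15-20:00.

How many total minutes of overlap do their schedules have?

225

Bashir in UTC: 08:00-09:15, 10:30-17:45 (subtract 3h to convert from UTC+3).
Wei in UTC: 10:15-12:30, 12:45-16:45, 18:45-20:00.
Hamid in UTC: 09:15-09:45, 11:15-15:15, 17:30-18:15, 19:15-20:00.
Bashir ∩ Wei: 10:30-12:30, 12:45-16:45.
Bashir ∩ Wei ∩ Hamid: 11:15-12:30, 12:45-15:15.
So the common availability across everyone is 11:15-12:30, 12:45-15:15.
Summing the common windows: 75 + 150 = 225 minutes.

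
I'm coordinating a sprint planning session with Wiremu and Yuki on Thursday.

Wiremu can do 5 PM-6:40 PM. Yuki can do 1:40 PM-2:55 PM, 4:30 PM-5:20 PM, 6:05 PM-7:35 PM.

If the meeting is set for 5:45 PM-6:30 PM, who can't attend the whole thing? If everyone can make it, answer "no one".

Yuki

Wiremu: free for 17:45-18:30. Yuki: not fully free for 17:45-18:30.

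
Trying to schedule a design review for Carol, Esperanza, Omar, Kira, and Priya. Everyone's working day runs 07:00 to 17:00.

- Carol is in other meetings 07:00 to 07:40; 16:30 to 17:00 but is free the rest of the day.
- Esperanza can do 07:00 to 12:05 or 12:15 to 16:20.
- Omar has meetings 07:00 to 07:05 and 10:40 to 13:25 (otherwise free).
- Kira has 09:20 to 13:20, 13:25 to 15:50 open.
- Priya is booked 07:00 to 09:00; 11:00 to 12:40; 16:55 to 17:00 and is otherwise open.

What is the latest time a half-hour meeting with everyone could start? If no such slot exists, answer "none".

Carol free: 07:40-16:30 (invert busy blocks within the working day).
Esperanza free: 07:00-12:05, 12:15-16:20.
Omar free: 07:05-10:40, 13:25-17:00 (invert busy blocks within the working day).
Kira free: 09:20-13:20, 13:25-15:50.
Priya free: 09:00-11:00, 12:40-16:55 (invert busy blocks within the working day).
Carol ∩ Esperanza: 07:40-12:05, 12:15-16:20.
Carol ∩ Esperanza ∩ Omar: 07:40-10:40, 13:25-16:20.
Carol ∩ Esperanza ∩ Omar ∩ Kira: 09:20-10:40, 13:25-15:50.
Carol ∩ Esperanza ∩ Omar ∩ Kira ∩ Priya: 09:20-10:40, 13:25-15:50.
The last common window of at least 30 minutes is 13:25-15:50; a 30-minute meeting can start as late as 15:20 and still end by 15:50.

15:20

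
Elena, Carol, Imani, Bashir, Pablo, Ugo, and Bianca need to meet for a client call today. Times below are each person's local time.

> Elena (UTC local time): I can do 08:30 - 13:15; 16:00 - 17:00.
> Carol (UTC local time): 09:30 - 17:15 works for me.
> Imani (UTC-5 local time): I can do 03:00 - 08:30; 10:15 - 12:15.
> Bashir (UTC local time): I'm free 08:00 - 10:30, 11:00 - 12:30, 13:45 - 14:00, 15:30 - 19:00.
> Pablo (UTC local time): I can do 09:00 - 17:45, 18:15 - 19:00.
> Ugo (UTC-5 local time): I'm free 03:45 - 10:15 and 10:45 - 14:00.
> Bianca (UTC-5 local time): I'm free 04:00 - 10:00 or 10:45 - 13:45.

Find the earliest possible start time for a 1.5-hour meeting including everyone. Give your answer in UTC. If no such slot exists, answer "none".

11:00

Elena in UTC: 08:30-13:15, 16:00-17:00.
Carol in UTC: 09:30-17:15.
Imani in UTC: 08:00-13:30, 15:15-17:15 (add 5h to convert from UTC-5).
Bashir in UTC: 08:00-10:30, 11:00-12:30, 13:45-14:00, 15:30-19:00.
Pablo in UTC: 09:00-17:45, 18:15-19:00.
Ugo in UTC: 08:45-15:15, 15:45-19:00 (add 5h to convert from UTC-5).
Bianca in UTC: 09:00-15:00, 15:45-18:45 (add 5h to convert from UTC-5).
Elena ∩ Carol: 09:30-13:15, 16:00-17:00.
Elena ∩ Carol ∩ Imani: 09:30-13:15, 16:00-17:00.
Elena ∩ Carol ∩ Imani ∩ Bashir: 09:30-10:30, 11:00-12:30, 16:00-17:00.
Elena ∩ Carol ∩ Imani ∩ Bashir ∩ Pablo: 09:30-10:30, 11:00-12:30, 16:00-17:00.
Elena ∩ Carol ∩ Imani ∩ Bashir ∩ Pablo ∩ Ugo: 09:30-10:30, 11:00-12:30, 16:00-17:00.
Elena ∩ Carol ∩ Imani ∩ Bashir ∩ Pablo ∩ Ugo ∩ Bianca: 09:30-10:30, 11:00-12:30, 16:00-17:00.
So the common availability across everyone is 09:30-10:30, 11:00-12:30, 16:00-17:00.
The first common window of at least 90 minutes is 11:00-12:30, so the earliest start is 11:00.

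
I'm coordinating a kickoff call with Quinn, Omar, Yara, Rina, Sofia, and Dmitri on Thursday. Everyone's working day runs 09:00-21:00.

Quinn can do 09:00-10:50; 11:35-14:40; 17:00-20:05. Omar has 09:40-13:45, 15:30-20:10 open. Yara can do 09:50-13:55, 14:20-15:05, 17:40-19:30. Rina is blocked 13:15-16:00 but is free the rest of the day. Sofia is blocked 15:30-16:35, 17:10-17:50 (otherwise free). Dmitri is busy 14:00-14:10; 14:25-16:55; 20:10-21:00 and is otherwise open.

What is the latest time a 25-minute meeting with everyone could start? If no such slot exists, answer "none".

Quinn free: 09:00-10:50, 11:35-14:40, 17:00-20:05.
Omar free: 09:40-13:45, 15:30-20:10.
Yara free: 09:50-13:55, 14:20-15:05, 17:40-19:30.
Rina free: 09:00-13:15, 16:00-21:00 (invert busy blocks within the working day).
Sofia free: 09:00-15:30, 16:35-17:10, 17:50-21:00 (invert busy blocks within the working day).
Dmitri free: 09:00-14:00, 14:10-14:25, 16:55-20:10 (invert busy blocks within the working day).
Quinn ∩ Omar: 09:40-10:50, 11:35-13:45, 17:00-20:05.
Quinn ∩ Omar ∩ Yara: 09:50-10:50, 11:35-13:45, 17:40-19:30.
Quinn ∩ Omar ∩ Yara ∩ Rina: 09:50-10:50, 11:35-13:15, 17:40-19:30.
Quinn ∩ Omar ∩ Yara ∩ Rina ∩ Sofia: 09:50-10:50, 11:35-13:15, 17:50-19:30.
Quinn ∩ Omar ∩ Yara ∩ Rina ∩ Sofia ∩ Dmitri: 09:50-10:50, 11:35-13:15, 17:50-19:30.
So the common availability across everyone is 09:50-10:50, 11:35-13:15, 17:50-19:30.
The last common window of at least 25 minutes is 17:50-19:30; a 25-minute meeting can start as late as 19:05 and still end by 19:30.

19:05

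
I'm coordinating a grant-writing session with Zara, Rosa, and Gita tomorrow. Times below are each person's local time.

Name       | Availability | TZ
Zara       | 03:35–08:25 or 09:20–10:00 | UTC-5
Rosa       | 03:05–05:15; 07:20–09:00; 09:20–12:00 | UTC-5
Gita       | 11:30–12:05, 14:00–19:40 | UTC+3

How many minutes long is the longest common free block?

Zara in UTC: 08:35-13:25, 14:20-15:00 (add 5h to convert from UTC-5).
Rosa in UTC: 08:05-10:15, 12:20-14:00, 14:20-17:00 (add 5h to convert from UTC-5).
Gita in UTC: 08:30-09:05, 11:00-16:40 (subtract 3h to convert from UTC+3).
Zara ∩ Rosa: 08:35-10:15, 12:20-13:25, 14:20-15:00.
Zara ∩ Rosa ∩ Gita: 08:35-09:05, 12:20-13:25, 14:20-15:00.
The longest is 12:20-13:25 at 65 minutes.

65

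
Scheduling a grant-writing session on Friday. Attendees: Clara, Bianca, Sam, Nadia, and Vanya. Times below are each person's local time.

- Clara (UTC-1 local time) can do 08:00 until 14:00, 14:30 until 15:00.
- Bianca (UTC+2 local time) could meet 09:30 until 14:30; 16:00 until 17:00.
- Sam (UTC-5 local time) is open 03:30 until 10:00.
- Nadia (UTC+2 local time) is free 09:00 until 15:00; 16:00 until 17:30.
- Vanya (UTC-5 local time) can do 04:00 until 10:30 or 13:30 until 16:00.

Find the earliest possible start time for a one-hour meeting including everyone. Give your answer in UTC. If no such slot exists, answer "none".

09:00

Clara in UTC: 09:00-15:00, 15:30-16:00 (add 1h to convert from UTC-1).
Bianca in UTC: 07:30-12:30, 14:00-15:00 (subtract 2h to convert from UTC+2).
Sam in UTC: 08:30-15:00 (add 5h to convert from UTC-5).
Nadia in UTC: 07:00-13:00, 14:00-15:30 (subtract 2h to convert from UTC+2).
Vanya in UTC: 09:00-15:30, 18:30-21:00 (add 5h to convert from UTC-5).
Clara ∩ Bianca: 09:00-12:30, 14:00-15:00.
Clara ∩ Bianca ∩ Sam: 09:00-12:30, 14:00-15:00.
Clara ∩ Bianca ∩ Sam ∩ Nadia: 09:00-12:30, 14:00-15:00.
Clara ∩ Bianca ∩ Sam ∩ Nadia ∩ Vanya: 09:00-12:30, 14:00-15:00.
Those are the intersection windows.
The first common window of at least 60 minutes is 09:00-12:30, so the earliest start is 09:00.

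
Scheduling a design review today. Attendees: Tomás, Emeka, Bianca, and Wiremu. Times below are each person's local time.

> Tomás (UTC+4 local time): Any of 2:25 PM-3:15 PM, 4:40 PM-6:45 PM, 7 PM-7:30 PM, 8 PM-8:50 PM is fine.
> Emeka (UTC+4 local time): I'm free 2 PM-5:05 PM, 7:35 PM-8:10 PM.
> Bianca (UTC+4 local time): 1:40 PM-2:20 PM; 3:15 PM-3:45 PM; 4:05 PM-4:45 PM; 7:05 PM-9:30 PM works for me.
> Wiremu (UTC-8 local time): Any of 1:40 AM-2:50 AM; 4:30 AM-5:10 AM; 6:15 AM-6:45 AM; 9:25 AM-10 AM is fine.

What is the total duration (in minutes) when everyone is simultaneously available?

5

Tomás in UTC: 10:25-11:15, 12:40-14:45, 15:00-15:30, 16:00-16:50 (subtract 4h to convert from UTC+4).
Emeka in UTC: 10:00-13:05, 15:35-16:10 (subtract 4h to convert from UTC+4).
Bianca in UTC: 09:40-10:20, 11:15-11:45, 12:05-12:45, 15:05-17:30 (subtract 4h to convert from UTC+4).
Wiremu in UTC: 09:40-10:50, 12:30-13:10, 14:15-14:45, 17:25-18:00 (add 8h to convert from UTC-8).
Tomás ∩ Emeka: 10:25-11:15, 12:40-13:05, 16:00-16:10.
Tomás ∩ Emeka ∩ Bianca: 12:40-12:45, 16:00-16:10.
Tomás ∩ Emeka ∩ Bianca ∩ Wiremu: 12:40-12:45.
Those are the intersection windows.
That's a single block of 5 minutes.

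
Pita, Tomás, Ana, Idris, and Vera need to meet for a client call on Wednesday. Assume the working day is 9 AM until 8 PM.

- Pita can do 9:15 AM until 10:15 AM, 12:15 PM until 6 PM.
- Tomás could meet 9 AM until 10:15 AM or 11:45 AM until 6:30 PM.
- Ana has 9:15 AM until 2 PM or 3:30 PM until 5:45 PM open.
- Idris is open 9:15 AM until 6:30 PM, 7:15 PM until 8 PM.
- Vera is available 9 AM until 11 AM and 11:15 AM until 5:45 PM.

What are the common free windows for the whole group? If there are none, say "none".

09:15-10:15, 12:15-14:00, 15:30-17:45

Pita ∩ Tomás: 09:15-10:15, 12:15-18:00.
Pita ∩ Tomás ∩ Ana: 09:15-10:15, 12:15-14:00, 15:30-17:45.
Pita ∩ Tomás ∩ Ana ∩ Idris: 09:15-10:15, 12:15-14:00, 15:30-17:45.
Pita ∩ Tomás ∩ Ana ∩ Idris ∩ Vera: 09:15-10:15, 12:15-14:00, 15:30-17:45.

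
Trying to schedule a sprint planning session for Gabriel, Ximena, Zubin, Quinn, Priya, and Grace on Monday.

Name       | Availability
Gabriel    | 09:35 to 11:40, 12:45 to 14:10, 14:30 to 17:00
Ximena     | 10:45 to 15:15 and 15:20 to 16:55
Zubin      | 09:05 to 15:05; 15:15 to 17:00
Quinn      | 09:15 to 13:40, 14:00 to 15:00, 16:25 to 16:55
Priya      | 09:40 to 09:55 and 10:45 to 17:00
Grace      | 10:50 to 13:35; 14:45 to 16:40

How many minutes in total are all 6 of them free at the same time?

130

Gabriel ∩ Ximena: 10:45-11:40, 12:45-14:10, 14:30-15:15, 15:20-16:55.
Gabriel ∩ Ximena ∩ Zubin: 10:45-11:40, 12:45-14:10, 14:30-15:05, 15:20-16:55.
Gabriel ∩ Ximena ∩ Zubin ∩ Quinn: 10:45-11:40, 12:45-13:40, 14:00-14:10, 14:30-15:00, 16:25-16:55.
Gabriel ∩ Ximena ∩ Zubin ∩ Quinn ∩ Priya: 10:45-11:40, 12:45-13:40, 14:00-14:10, 14:30-15:00, 16:25-16:55.
Gabriel ∩ Ximena ∩ Zubin ∩ Quinn ∩ Priya ∩ Grace: 10:50-11:40, 12:45-13:35, 14:45-15:00, 16:25-16:40.
So the common availability across everyone is 10:50-11:40, 12:45-13:35, 14:45-15:00, 16:25-16:40.
Summing the common windows: 50 + 50 + 15 + 15 = 130 minutes.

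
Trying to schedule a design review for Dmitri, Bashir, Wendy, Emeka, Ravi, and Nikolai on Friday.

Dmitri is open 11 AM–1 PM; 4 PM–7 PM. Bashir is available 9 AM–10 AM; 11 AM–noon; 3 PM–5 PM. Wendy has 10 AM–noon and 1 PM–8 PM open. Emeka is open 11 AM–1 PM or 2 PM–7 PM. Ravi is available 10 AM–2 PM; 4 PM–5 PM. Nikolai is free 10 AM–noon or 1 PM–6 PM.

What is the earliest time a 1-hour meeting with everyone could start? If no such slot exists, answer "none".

11:00

Dmitri ∩ Bashir: 11:00-12:00, 16:00-17:00.
Dmitri ∩ Bashir ∩ Wendy: 11:00-12:00, 16:00-17:00.
Dmitri ∩ Bashir ∩ Wendy ∩ Emeka: 11:00-12:00, 16:00-17:00.
Dmitri ∩ Bashir ∩ Wendy ∩ Emeka ∩ Ravi: 11:00-12:00, 16:00-17:00.
Dmitri ∩ Bashir ∩ Wendy ∩ Emeka ∩ Ravi ∩ Nikolai: 11:00-12:00, 16:00-17:00.
The first common window of at least 60 minutes is 11:00-12:00, so the earliest start is 11:00.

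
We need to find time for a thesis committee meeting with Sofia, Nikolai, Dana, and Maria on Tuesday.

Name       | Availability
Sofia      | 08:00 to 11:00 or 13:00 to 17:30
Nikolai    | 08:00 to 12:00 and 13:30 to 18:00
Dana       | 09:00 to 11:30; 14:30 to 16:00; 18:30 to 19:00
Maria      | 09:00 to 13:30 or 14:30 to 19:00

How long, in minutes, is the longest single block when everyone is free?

Sofia ∩ Nikolai: 08:00-11:00, 13:30-17:30.
Sofia ∩ Nikolai ∩ Dana: 09:00-11:00, 14:30-16:00.
Sofia ∩ Nikolai ∩ Dana ∩ Maria: 09:00-11:00, 14:30-16:00.
So the common availability across everyone is 09:00-11:00, 14:30-16:00.
The longest is 09:00-11:00 at 120 minutes.

120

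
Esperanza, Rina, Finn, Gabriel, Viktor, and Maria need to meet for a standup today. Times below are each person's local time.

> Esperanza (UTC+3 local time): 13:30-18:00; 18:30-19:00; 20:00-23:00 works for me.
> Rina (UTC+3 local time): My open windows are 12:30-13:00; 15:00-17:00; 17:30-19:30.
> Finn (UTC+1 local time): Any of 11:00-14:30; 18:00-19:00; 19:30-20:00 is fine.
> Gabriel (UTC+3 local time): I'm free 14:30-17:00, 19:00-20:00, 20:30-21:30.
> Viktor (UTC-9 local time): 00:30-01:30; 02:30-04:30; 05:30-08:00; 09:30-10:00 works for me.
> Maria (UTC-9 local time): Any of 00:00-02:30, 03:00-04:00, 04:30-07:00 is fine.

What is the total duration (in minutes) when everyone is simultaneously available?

60

Esperanza in UTC: 10:30-15:00, 15:30-16:00, 17:00-20:00 (subtract 3h to convert from UTC+3).
Rina in UTC: 09:30-10:00, 12:00-14:00, 14:30-16:30 (subtract 3h to convert from UTC+3).
Finn in UTC: 10:00-13:30, 17:00-18:00, 18:30-19:00 (subtract 1h to convert from UTC+1).
Gabriel in UTC: 11:30-14:00, 16:00-17:00, 17:30-18:30 (subtract 3h to convert from UTC+3).
Viktor in UTC: 09:30-10:30, 11:30-13:30, 14:30-17:00, 18:30-19:00 (add 9h to convert from UTC-9).
Maria in UTC: 09:00-11:30, 12:00-13:00, 13:30-16:00 (add 9h to convert from UTC-9).
Esperanza ∩ Rina: 12:00-14:00, 14:30-15:00, 15:30-16:00.
Esperanza ∩ Rina ∩ Finn: 12:00-13:30.
Esperanza ∩ Rina ∩ Finn ∩ Gabriel: 12:00-13:30.
Esperanza ∩ Rina ∩ Finn ∩ Gabriel ∩ Viktor: 12:00-13:30.
Esperanza ∩ Rina ∩ Finn ∩ Gabriel ∩ Viktor ∩ Maria: 12:00-13:00.
So the common availability across everyone is 12:00-13:00.
That's a single block of 60 minutes.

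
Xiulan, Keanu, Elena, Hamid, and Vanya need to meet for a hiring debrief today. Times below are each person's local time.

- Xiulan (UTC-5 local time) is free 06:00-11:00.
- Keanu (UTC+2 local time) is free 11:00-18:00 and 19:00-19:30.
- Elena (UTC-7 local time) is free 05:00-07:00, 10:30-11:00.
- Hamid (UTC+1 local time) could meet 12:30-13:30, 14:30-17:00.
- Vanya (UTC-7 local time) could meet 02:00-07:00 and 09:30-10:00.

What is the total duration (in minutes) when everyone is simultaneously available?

60

Xiulan in UTC: 11:00-16:00 (add 5h to convert from UTC-5).
Keanu in UTC: 09:00-16:00, 17:00-17:30 (subtract 2h to convert from UTC+2).
Elena in UTC: 12:00-14:00, 17:30-18:00 (add 7h to convert from UTC-7).
Hamid in UTC: 11:30-12:30, 13:30-16:00 (subtract 1h to convert from UTC+1).
Vanya in UTC: 09:00-14:00, 16:30-17:00 (add 7h to convert from UTC-7).
Xiulan ∩ Keanu: 11:00-16:00.
Xiulan ∩ Keanu ∩ Elena: 12:00-14:00.
Xiulan ∩ Keanu ∩ Elena ∩ Hamid: 12:00-12:30, 13:30-14:00.
Xiulan ∩ Keanu ∩ Elena ∩ Hamid ∩ Vanya: 12:00-12:30, 13:30-14:00.
Summing the common windows: 30 + 30 = 60 minutes.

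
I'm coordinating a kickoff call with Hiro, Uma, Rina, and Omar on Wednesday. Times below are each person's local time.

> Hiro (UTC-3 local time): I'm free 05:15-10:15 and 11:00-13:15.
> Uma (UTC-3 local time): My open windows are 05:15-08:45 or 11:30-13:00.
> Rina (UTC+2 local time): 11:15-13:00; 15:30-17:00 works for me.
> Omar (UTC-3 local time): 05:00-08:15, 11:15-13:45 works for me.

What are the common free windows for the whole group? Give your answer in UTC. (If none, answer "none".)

Hiro in UTC: 08:15-13:15, 14:00-16:15 (add 3h to convert from UTC-3).
Uma in UTC: 08:15-11:45, 14:30-16:00 (add 3h to convert from UTC-3).
Rina in UTC: 09:15-11:00, 13:30-15:00 (subtract 2h to convert from UTC+2).
Omar in UTC: 08:00-11:15, 14:15-16:45 (add 3h to convert from UTC-3).
Hiro ∩ Uma: 08:15-11:45, 14:30-16:00.
Hiro ∩ Uma ∩ Rina: 09:15-11:00, 14:30-15:00.
Hiro ∩ Uma ∩ Rina ∩ Omar: 09:15-11:00, 14:30-15:00.
So the common availability across everyone is 09:15-11:00, 14:30-15:00.

09:15-11:00, 14:30-15:00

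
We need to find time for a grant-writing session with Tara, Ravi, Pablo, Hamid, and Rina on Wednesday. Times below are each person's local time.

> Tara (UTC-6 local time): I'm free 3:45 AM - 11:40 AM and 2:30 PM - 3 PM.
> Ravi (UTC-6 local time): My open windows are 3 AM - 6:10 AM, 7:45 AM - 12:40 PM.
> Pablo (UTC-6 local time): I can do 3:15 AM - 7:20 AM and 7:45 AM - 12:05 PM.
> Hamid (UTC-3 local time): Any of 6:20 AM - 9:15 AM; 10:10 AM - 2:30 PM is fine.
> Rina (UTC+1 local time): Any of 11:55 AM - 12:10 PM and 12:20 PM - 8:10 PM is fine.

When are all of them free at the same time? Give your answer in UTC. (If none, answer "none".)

10:55-11:10, 11:20-12:10, 13:45-17:30

Tara in UTC: 09:45-17:40, 20:30-21:00 (add 6h to convert from UTC-6).
Ravi in UTC: 09:00-12:10, 13:45-18:40 (add 6h to convert from UTC-6).
Pablo in UTC: 09:15-13:20, 13:45-18:05 (add 6h to convert from UTC-6).
Hamid in UTC: 09:20-12:15, 13:10-17:30 (add 3h to convert from UTC-3).
Rina in UTC: 10:55-11:10, 11:20-19:10 (subtract 1h to convert from UTC+1).
Tara ∩ Ravi: 09:45-12:10, 13:45-17:40.
Tara ∩ Ravi ∩ Pablo: 09:45-12:10, 13:45-17:40.
Tara ∩ Ravi ∩ Pablo ∩ Hamid: 09:45-12:10, 13:45-17:30.
Tara ∩ Ravi ∩ Pablo ∩ Hamid ∩ Rina: 10:55-11:10, 11:20-12:10, 13:45-17:30.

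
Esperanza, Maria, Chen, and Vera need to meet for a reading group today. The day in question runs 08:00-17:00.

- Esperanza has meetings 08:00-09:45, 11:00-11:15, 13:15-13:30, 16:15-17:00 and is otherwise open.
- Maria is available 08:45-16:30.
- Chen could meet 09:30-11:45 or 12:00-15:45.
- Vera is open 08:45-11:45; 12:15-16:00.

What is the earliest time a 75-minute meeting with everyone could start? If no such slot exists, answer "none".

09:45

Esperanza free: 09:45-11:00, 11:15-13:15, 13:30-16:15 (invert busy blocks within the working day).
Maria free: 08:45-16:30.
Chen free: 09:30-11:45, 12:00-15:45.
Vera free: 08:45-11:45, 12:15-16:00.
Esperanza ∩ Maria: 09:45-11:00, 11:15-13:15, 13:30-16:15.
Esperanza ∩ Maria ∩ Chen: 09:45-11:00, 11:15-11:45, 12:00-13:15, 13:30-15:45.
Esperanza ∩ Maria ∩ Chen ∩ Vera: 09:45-11:00, 11:15-11:45, 12:15-13:15, 13:30-15:45.
Those are the intersection windows.
The first common window of at least 75 minutes is 09:45-11:00, so the earliest start is 09:45.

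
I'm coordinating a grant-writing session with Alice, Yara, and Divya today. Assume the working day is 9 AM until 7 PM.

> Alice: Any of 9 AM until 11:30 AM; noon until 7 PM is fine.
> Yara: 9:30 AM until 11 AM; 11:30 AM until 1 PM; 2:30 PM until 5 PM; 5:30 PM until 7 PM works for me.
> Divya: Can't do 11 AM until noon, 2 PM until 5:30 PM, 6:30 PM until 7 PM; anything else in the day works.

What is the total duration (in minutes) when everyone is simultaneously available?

Alice free: 09:00-11:30, 12:00-19:00.
Yara free: 09:30-11:00, 11:30-13:00, 14:30-17:00, 17:30-19:00.
Divya free: 09:00-11:00, 12:00-14:00, 17:30-18:30 (invert busy blocks within the working day).
Alice ∩ Yara: 09:30-11:00, 12:00-13:00, 14:30-17:00, 17:30-19:00.
Alice ∩ Yara ∩ Divya: 09:30-11:00, 12:00-13:00, 17:30-18:30.
Those are the intersection windows.
Summing the common windows: 90 + 60 + 60 = 210 minutes.

210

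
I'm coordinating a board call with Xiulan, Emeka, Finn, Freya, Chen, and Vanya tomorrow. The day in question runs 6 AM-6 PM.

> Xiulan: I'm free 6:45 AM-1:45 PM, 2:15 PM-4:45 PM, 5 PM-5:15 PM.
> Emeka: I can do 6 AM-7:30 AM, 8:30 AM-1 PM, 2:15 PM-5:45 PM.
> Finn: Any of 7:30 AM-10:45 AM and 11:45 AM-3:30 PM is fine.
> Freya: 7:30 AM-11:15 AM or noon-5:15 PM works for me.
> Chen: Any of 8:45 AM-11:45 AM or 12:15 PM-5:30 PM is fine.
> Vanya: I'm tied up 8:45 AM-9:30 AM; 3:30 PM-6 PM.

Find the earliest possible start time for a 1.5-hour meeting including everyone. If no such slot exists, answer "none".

none

Xiulan free: 06:45-13:45, 14:15-16:45, 17:00-17:15.
Emeka free: 06:00-07:30, 08:30-13:00, 14:15-17:45.
Finn free: 07:30-10:45, 11:45-15:30.
Freya free: 07:30-11:15, 12:00-17:15.
Chen free: 08:45-11:45, 12:15-17:30.
Vanya free: 06:00-08:45, 09:30-15:30 (invert busy blocks within the working day).
Xiulan ∩ Emeka: 06:45-07:30, 08:30-13:00, 14:15-16:45, 17:00-17:15.
Xiulan ∩ Emeka ∩ Finn: 08:30-10:45, 11:45-13:00, 14:15-15:30.
Xiulan ∩ Emeka ∩ Finn ∩ Freya: 08:30-10:45, 12:00-13:00, 14:15-15:30.
Xiulan ∩ Emeka ∩ Finn ∩ Freya ∩ Chen: 08:45-10:45, 12:15-13:00, 14:15-15:30.
Xiulan ∩ Emeka ∩ Finn ∩ Freya ∩ Chen ∩ Vanya: 09:30-10:45, 12:15-13:00, 14:15-15:30.
No common window is at least 90 minutes long.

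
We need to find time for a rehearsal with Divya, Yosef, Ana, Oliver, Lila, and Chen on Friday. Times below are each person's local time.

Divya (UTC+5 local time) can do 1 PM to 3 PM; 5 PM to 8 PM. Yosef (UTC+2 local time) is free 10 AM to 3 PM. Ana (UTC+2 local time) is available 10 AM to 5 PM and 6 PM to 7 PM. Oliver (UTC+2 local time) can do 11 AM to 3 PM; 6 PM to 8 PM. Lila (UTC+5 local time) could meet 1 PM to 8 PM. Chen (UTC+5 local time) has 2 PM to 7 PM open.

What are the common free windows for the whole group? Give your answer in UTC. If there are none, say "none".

Divya in UTC: 08:00-10:00, 12:00-15:00 (subtract 5h to convert from UTC+5).
Yosef in UTC: 08:00-13:00 (subtract 2h to convert from UTC+2).
Ana in UTC: 08:00-15:00, 16:00-17:00 (subtract 2h to convert from UTC+2).
Oliver in UTC: 09:00-13:00, 16:00-18:00 (subtract 2h to convert from UTC+2).
Lila in UTC: 08:00-15:00 (subtract 5h to convert from UTC+5).
Chen in UTC: 09:00-14:00 (subtract 5h to convert from UTC+5).
Divya ∩ Yosef: 08:00-10:00, 12:00-13:00.
Divya ∩ Yosef ∩ Ana: 08:00-10:00, 12:00-13:00.
Divya ∩ Yosef ∩ Ana ∩ Oliver: 09:00-10:00, 12:00-13:00.
Divya ∩ Yosef ∩ Ana ∩ Oliver ∩ Lila: 09:00-10:00, 12:00-13:00.
Divya ∩ Yosef ∩ Ana ∩ Oliver ∩ Lila ∩ Chen: 09:00-10:00, 12:00-13:00.
So the common availability across everyone is 09:00-10:00, 12:00-13:00.

09:00-10:00, 12:00-13:00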